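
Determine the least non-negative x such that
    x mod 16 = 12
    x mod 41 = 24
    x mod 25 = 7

15932

Combine the congruences pairwise.
From x ≡ 12 (mod 16) write x = 12 + 16t. Substituting into x ≡ 24 (mod 41) gives 16t ≡ 12 (mod 41), and since 16⁻¹ ≡ 18 (mod 41), t ≡ 11. Hence x ≡ 12 + 16·11 = 188 (mod 656).
From x ≡ 188 (mod 656) write x = 188 + 656t. Substituting into x ≡ 7 (mod 25) gives 656t ≡ 19 (mod 25), and since 6⁻¹ ≡ 21 (mod 25), t ≡ 24. Hence x ≡ 188 + 656·24 = 15932 (mod 16400).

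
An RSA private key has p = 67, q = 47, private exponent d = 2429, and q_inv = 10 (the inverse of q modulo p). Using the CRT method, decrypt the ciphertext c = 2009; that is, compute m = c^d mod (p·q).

d_p = d mod (p−1) = 2429 mod 66 = 53; d_q = d mod (q−1) = 37.
m₁ = c^(d_p) mod p: c ≡ 66 (mod 67), and 66^53 mod 67 = 66.
m₂ = c^(d_q) mod q: c ≡ 35 (mod 47), and 35^37 mod 47 = 22.
h = q_inv·(m₁ − m₂) mod p = 10·(66 − 22) mod 67 = 38.
m = m₂ + h·q = 22 + 38·47 = 1808.

1808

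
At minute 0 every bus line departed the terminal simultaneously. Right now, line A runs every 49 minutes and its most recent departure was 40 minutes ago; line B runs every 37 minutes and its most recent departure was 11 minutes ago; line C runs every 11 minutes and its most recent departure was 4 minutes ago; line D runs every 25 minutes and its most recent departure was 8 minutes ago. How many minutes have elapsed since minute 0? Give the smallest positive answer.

The moduli are pairwise coprime; N = 49·37·11·25 = 498575.
N/49 = 10175; 10175 ≡ 32 (mod 49); 32·23 ≡ 1, so inverse 23.
N/37 = 13475; 13475 ≡ 7 (mod 37); 7·16 ≡ 1, so inverse 16.
N/11 = 45325; 45325 ≡ 5 (mod 11); 5·9 ≡ 1, so inverse 9.
N/25 = 19943; 19943 ≡ 18 (mod 25); 18·7 ≡ 1, so inverse 7.
t ≡ 40·10175·23 + 11·13475·16 + 4·45325·9 + 8·19943·7 = 14481108.
14481108 mod 498575 = 22433.

22433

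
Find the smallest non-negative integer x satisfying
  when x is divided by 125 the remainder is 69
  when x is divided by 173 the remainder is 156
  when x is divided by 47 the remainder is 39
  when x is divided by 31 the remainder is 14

9235069

The moduli are pairwise coprime; N = 125·173·47·31 = 31507625.
N/125 = 252061; 252061 ≡ 61 (mod 125); 61·41 ≡ 1, so inverse 41.
N/173 = 182125; 182125 ≡ 129 (mod 173); 129·114 ≡ 1, so inverse 114.
N/47 = 670375; 670375 ≡ 14 (mod 47); 14·37 ≡ 1, so inverse 37.
N/31 = 1016375; 1016375 ≡ 9 (mod 31); 9·7 ≡ 1, so inverse 7.
x ≡ 69·252061·41 + 156·182125·114 + 39·670375·37 + 14·1016375·7 = 5018947444.
5018947444 mod 31507625 = 9235069.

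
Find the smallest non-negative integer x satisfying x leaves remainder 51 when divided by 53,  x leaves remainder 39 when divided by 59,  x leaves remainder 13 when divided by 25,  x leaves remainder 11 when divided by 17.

244063

From x ≡ 51 (mod 53) write x = 51 + 53t. Substituting into x ≡ 39 (mod 59) gives 53t ≡ 47 (mod 59), and since 53⁻¹ ≡ 49 (mod 59), t ≡ 2. Hence x ≡ 51 + 53·2 = 157 (mod 3127).
From x ≡ 157 (mod 3127) write x = 157 + 3127t. Substituting into x ≡ 13 (mod 25) gives 3127t ≡ 6 (mod 25), and since 2⁻¹ ≡ 13 (mod 25), t ≡ 3. Hence x ≡ 157 + 3127·3 = 9538 (mod 78175).
From x ≡ 9538 (mod 78175) write x = 9538 + 78175t. Substituting into x ≡ 11 (mod 17) gives 78175t ≡ 10 (mod 17), and since 9⁻¹ ≡ 2 (mod 17), t ≡ 3. Hence x ≡ 9538 + 78175·3 = 244063 (mod 1328975).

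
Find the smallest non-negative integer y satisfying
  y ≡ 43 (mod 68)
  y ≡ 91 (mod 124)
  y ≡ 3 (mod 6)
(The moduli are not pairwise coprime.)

gcd(68, 124) = 4 and 4 | (91 − 43), so the pair is consistent; merging gives y ≡ 587 (mod 2108), where 2108 = lcm(68, 124).
gcd(2108, 6) = 2 and 2 | (3 − 587), so the pair is consistent; merging gives y ≡ 4803 (mod 6324), where 6324 = lcm(2108, 6).
The solution is unique modulo lcm(68, 124, 6) = 6324.

4803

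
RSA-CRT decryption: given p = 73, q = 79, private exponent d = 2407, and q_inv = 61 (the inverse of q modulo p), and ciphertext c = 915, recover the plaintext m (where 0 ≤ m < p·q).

d_p = d mod (p−1) = 2407 mod 72 = 31; d_q = d mod (q−1) = 67.
m₁ = c^(d_p) mod p: c ≡ 39 (mod 73), and 39^31 mod 73 = 44.
m₂ = c^(d_q) mod q: c ≡ 46 (mod 79), and 46^67 mod 79 = 62.
h = q_inv·(m₁ − m₂) mod p = 61·(44 − 62) mod 73 = 70.
m = m₂ + h·q = 62 + 70·79 = 5592.

5592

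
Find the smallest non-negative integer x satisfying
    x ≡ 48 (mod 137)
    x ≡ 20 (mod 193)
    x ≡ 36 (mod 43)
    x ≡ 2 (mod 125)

The moduli are pairwise coprime; N = 137·193·43·125 = 142120375.
N/137 = 1037375; 1037375 ≡ 11 (mod 137); 11·25 ≡ 1, so inverse 25.
N/193 = 736375; 736375 ≡ 80 (mod 193); 80·152 ≡ 1, so inverse 152.
N/43 = 3305125; 3305125 ≡ 16 (mod 43); 16·35 ≡ 1, so inverse 35.
N/125 = 1136963; 1136963 ≡ 88 (mod 125); 88·27 ≡ 1, so inverse 27.
x ≡ 48·1037375·25 + 20·736375·152 + 36·3305125·35 + 2·1136963·27 = 7709283502.
7709283502 mod 142120375 = 34783252.

34783252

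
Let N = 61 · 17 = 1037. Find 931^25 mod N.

Mod 61: 931 ≡ 16; 16^25 ≡ 13 (mod 61).
Mod 17: 931 ≡ 13; by Fermat, exponent reduces to 25 mod 16 = 9; 13^9 ≡ 13 (mod 17).
Combine by CRT: x ≡ 13 (mod 61), x ≡ 13 (mod 17) ⇒ x ≡ 13 (mod 1037).

13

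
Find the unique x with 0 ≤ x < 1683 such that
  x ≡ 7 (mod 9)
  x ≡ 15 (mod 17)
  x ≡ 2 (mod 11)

1069

Combine the congruences pairwise.
From x ≡ 7 (mod 9) write x = 7 + 9t. Substituting into x ≡ 15 (mod 17) gives 9t ≡ 8 (mod 17), and since 9⁻¹ ≡ 2 (mod 17), t ≡ 16. Hence x ≡ 7 + 9·16 = 151 (mod 153).
From x ≡ 151 (mod 153) write x = 151 + 153t. Substituting into x ≡ 2 (mod 11) gives 153t ≡ 5 (mod 11), and since 10⁻¹ ≡ 10 (mod 11), t ≡ 6. Hence x ≡ 151 + 153·6 = 1069 (mod 1683).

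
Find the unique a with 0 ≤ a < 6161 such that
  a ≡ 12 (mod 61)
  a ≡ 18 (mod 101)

927

From a ≡ 12 (mod 61) write a = 12 + 61t. Substituting into a ≡ 18 (mod 101) gives 61t ≡ 6 (mod 101), and since 61⁻¹ ≡ 53 (mod 101), t ≡ 15. Hence a ≡ 12 + 61·15 = 927 (mod 6161).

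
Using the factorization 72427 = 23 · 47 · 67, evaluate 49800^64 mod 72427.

Mod 23: 49800 ≡ 5; by Fermat, exponent reduces to 64 mod 22 = 20; 5^20 ≡ 12 (mod 23).
Mod 47: 49800 ≡ 27; by Fermat, exponent reduces to 64 mod 46 = 18; 27^18 ≡ 28 (mod 47).
Mod 67: 49800 ≡ 19; 19^64 ≡ 49 (mod 67).
Combine by CRT: x ≡ 12 (mod 23), x ≡ 28 (mod 47), x ≡ 49 (mod 67) ⇒ x ≡ 3600 (mod 72427).

3600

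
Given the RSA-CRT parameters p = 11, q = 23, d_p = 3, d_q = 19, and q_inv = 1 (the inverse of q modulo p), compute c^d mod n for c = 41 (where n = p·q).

39

m₁ = c^(d_p) mod p: c ≡ 8 (mod 11), and 8^3 mod 11 = 6.
m₂ = c^(d_q) mod q: c ≡ 18 (mod 23), and 18^19 mod 23 = 16.
h = q_inv·(m₁ − m₂) mod p = 1·(6 − 16) mod 11 = 1.
m = m₂ + h·q = 16 + 1·23 = 39.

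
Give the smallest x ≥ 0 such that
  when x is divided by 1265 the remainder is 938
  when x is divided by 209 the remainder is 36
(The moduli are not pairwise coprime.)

gcd(1265, 209) = 11 and 11 | (36 − 938), so the pair is consistent; merging gives x ≡ 17383 (mod 24035), where 24035 = lcm(1265, 209).
The solution is unique modulo lcm(1265, 209) = 24035.

17383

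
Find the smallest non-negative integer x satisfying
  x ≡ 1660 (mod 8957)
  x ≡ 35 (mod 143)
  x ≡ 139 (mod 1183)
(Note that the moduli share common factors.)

gcd(8957, 143) = 13 and 13 | (35 − 1660), so the pair is consistent; merging gives x ≡ 10617 (mod 98527), where 98527 = lcm(8957, 143).
gcd(98527, 1183) = 169 and 169 | (139 − 10617), so the pair is consistent; merging gives x ≡ 404725 (mod 689689), where 689689 = lcm(98527, 1183).
The solution is unique modulo lcm(8957, 143, 1183) = 689689.

404725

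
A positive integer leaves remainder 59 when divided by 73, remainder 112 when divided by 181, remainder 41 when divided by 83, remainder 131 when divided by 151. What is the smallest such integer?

29691714

From t ≡ 59 (mod 73) write t = 59 + 73s. Substituting into t ≡ 112 (mod 181) gives 73s ≡ 53 (mod 181), and since 73⁻¹ ≡ 62 (mod 181), s ≡ 28. Hence t ≡ 59 + 73·28 = 2103 (mod 13213).
From t ≡ 2103 (mod 13213) write t = 2103 + 13213s. Substituting into t ≡ 41 (mod 83) gives 13213s ≡ 13 (mod 83), and since 16⁻¹ ≡ 26 (mod 83), s ≡ 6. Hence t ≡ 2103 + 13213·6 = 81381 (mod 1096679).
From t ≡ 81381 (mod 1096679) write t = 81381 + 1096679s. Substituting into t ≡ 131 (mod 151) gives 1096679s ≡ 139 (mod 151), and since 117⁻¹ ≡ 111 (mod 151), s ≡ 27. Hence t ≡ 81381 + 1096679·27 = 29691714 (mod 165598529).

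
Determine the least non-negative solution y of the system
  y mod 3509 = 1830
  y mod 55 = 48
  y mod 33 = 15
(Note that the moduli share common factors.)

gcd(3509, 55) = 11 and 11 | (48 − 1830), so the pair is consistent; merging gives y ≡ 8848 (mod 17545), where 17545 = lcm(3509, 55).
gcd(17545, 33) = 11 and 11 | (15 − 8848), so the pair is consistent; merging gives y ≡ 43938 (mod 52635), where 52635 = lcm(17545, 33).
The solution is unique modulo lcm(3509, 55, 33) = 52635.

43938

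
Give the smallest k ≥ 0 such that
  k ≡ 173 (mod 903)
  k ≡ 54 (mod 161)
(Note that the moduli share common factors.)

6494

gcd(903, 161) = 7 and 7 | (54 − 173), so the pair is consistent; merging gives k ≡ 6494 (mod 20769), where 20769 = lcm(903, 161).
The solution is unique modulo lcm(903, 161) = 20769.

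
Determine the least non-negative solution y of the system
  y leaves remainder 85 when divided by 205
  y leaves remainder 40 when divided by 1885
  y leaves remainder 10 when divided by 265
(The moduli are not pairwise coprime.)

997205

gcd(205, 1885) = 5 and 5 | (40 − 85), so the pair is consistent; merging gives y ≡ 69785 (mod 77285), where 77285 = lcm(205, 1885).
gcd(77285, 265) = 5 and 5 | (10 − 69785), so the pair is consistent; merging gives y ≡ 997205 (mod 4096105), where 4096105 = lcm(77285, 265).
The solution is unique modulo lcm(205, 1885, 265) = 4096105.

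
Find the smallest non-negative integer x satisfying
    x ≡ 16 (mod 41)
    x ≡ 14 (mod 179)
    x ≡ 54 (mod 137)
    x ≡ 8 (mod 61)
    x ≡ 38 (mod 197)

From x ≡ 16 (mod 41) write x = 16 + 41t. Substituting into x ≡ 14 (mod 179) gives 41t ≡ 177 (mod 179), and since 41⁻¹ ≡ 131 (mod 179), t ≡ 96. Hence x ≡ 16 + 41·96 = 3952 (mod 7339).
From x ≡ 3952 (mod 7339) write x = 3952 + 7339t. Substituting into x ≡ 54 (mod 137) gives 7339t ≡ 75 (mod 137), and since 78⁻¹ ≡ 65 (mod 137), t ≡ 80. Hence x ≡ 3952 + 7339·80 = 591072 (mod 1005443).
From x ≡ 591072 (mod 1005443) write x = 591072 + 1005443t. Substituting into x ≡ 8 (mod 61) gives 1005443t ≡ 26 (mod 61), and since 41⁻¹ ≡ 3 (mod 61), t ≡ 17. Hence x ≡ 591072 + 1005443·17 = 17683603 (mod 61332023).
From x ≡ 17683603 (mod 61332023) write x = 17683603 + 61332023t. Substituting into x ≡ 38 (mod 197) gives 61332023t ≡ 140 (mod 197), and since 13⁻¹ ≡ 91 (mod 197), t ≡ 132. Hence x ≡ 17683603 + 61332023·132 = 8113510639 (mod 12082408531).

8113510639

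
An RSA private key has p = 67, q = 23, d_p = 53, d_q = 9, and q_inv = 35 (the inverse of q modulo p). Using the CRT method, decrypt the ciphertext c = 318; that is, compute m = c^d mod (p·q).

m₁ = c^(d_p) mod p: c ≡ 50 (mod 67), and 50^53 mod 67 = 11.
m₂ = c^(d_q) mod q: c ≡ 19 (mod 23), and 19^9 mod 23 = 10.
h = q_inv·(m₁ − m₂) mod p = 35·(11 − 10) mod 67 = 35.
m = m₂ + h·q = 10 + 35·23 = 815.

815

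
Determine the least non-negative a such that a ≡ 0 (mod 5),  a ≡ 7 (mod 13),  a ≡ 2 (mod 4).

From a ≡ 0 (mod 5) write a = 0 + 5t. Substituting into a ≡ 7 (mod 13) gives 5t ≡ 7 (mod 13), and since 5⁻¹ ≡ 8 (mod 13), t ≡ 4. Hence a ≡ 0 + 5·4 = 20 (mod 65).
From a ≡ 20 (mod 65) write a = 20 + 65t. Substituting into a ≡ 2 (mod 4) gives 65t ≡ 2 (mod 4), and since 1⁻¹ ≡ 1 (mod 4), t ≡ 2. Hence a ≡ 20 + 65·2 = 150 (mod 260).

150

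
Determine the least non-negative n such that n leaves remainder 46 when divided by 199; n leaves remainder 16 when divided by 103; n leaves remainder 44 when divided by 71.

The moduli are pairwise coprime; M = 199·103·71 = 1455287.
M/199 = 7313; 7313 ≡ 149 (mod 199); 149·195 ≡ 1, so inverse 195.
M/103 = 14129; 14129 ≡ 18 (mod 103); 18·63 ≡ 1, so inverse 63.
M/71 = 20497; 20497 ≡ 49 (mod 71); 49·29 ≡ 1, so inverse 29.
n ≡ 46·7313·195 + 16·14129·63 + 44·20497·29 = 105993814.
105993814 mod 1455287 = 1213150.

1213150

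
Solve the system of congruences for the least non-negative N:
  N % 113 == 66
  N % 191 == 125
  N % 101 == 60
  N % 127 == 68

72603809

From N ≡ 66 (mod 113) write N = 66 + 113t. Substituting into N ≡ 125 (mod 191) gives 113t ≡ 59 (mod 191), and since 113⁻¹ ≡ 71 (mod 191), t ≡ 178. Hence N ≡ 66 + 113·178 = 20180 (mod 21583).
From N ≡ 20180 (mod 21583) write N = 20180 + 21583t. Substituting into N ≡ 60 (mod 101) gives 21583t ≡ 80 (mod 101), and since 70⁻¹ ≡ 13 (mod 101), t ≡ 30. Hence N ≡ 20180 + 21583·30 = 667670 (mod 2179883).
From N ≡ 667670 (mod 2179883) write N = 667670 + 2179883t. Substituting into N ≡ 68 (mod 127) gives 2179883t ≡ 37 (mod 127), and since 55⁻¹ ≡ 97 (mod 127), t ≡ 33. Hence N ≡ 667670 + 2179883·33 = 72603809 (mod 276845141).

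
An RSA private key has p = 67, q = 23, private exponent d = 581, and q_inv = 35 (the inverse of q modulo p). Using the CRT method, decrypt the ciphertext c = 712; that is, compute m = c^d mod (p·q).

d_p = d mod (p−1) = 581 mod 66 = 53; d_q = d mod (q−1) = 9.
m₁ = c^(d_p) mod p: c ≡ 42 (mod 67), and 42^53 mod 67 = 3.
m₂ = c^(d_q) mod q: c ≡ 22 (mod 23), and 22^9 mod 23 = 22.
h = q_inv·(m₁ − m₂) mod p = 35·(3 − 22) mod 67 = 5.
m = m₂ + h·q = 22 + 5·23 = 137.

137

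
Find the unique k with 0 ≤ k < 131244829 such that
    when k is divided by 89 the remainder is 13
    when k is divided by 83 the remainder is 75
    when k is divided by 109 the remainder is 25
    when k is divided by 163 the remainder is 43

66863132

The moduli are pairwise coprime; N = 89·83·109·163 = 131244829.
N/89 = 1474661; 1474661 ≡ 20 (mod 89); 20·49 ≡ 1, so inverse 49.
N/83 = 1581263; 1581263 ≡ 30 (mod 83); 30·36 ≡ 1, so inverse 36.
N/109 = 1204081; 1204081 ≡ 67 (mod 109); 67·96 ≡ 1, so inverse 96.
N/163 = 805183; 805183 ≡ 126 (mod 163); 126·22 ≡ 1, so inverse 22.
k ≡ 13·1474661·49 + 75·1581263·36 + 25·1204081·96 + 43·805183·22 = 8860266675.
8860266675 mod 131244829 = 66863132.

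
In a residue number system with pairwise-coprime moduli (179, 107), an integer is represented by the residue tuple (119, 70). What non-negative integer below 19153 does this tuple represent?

Combine the congruences pairwise.
From x ≡ 119 (mod 179) write x = 119 + 179t. Substituting into x ≡ 70 (mod 107) gives 179t ≡ 58 (mod 107), and since 72⁻¹ ≡ 55 (mod 107), t ≡ 87. Hence x ≡ 119 + 179·87 = 15692 (mod 19153).

15692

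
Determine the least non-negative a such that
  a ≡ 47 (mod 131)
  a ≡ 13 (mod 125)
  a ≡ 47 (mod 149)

From a ≡ 47 (mod 131) write a = 47 + 131t. Substituting into a ≡ 13 (mod 125) gives 131t ≡ 91 (mod 125), and since 6⁻¹ ≡ 21 (mod 125), t ≡ 36. Hence a ≡ 47 + 131·36 = 4763 (mod 16375).
From a ≡ 4763 (mod 16375) write a = 4763 + 16375t. Substituting into a ≡ 47 (mod 149) gives 16375t ≡ 52 (mod 149), and since 134⁻¹ ≡ 139 (mod 149), t ≡ 76. Hence a ≡ 4763 + 16375·76 = 1249263 (mod 2439875).

1249263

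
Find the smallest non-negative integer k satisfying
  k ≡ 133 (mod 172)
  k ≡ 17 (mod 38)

gcd(172, 38) = 2 and 2 | (17 − 133), so the pair is consistent; merging gives k ≡ 3057 (mod 3268), where 3268 = lcm(172, 38).
The solution is unique modulo lcm(172, 38) = 3268.

3057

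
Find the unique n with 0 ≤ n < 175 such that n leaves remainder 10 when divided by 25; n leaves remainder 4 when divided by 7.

60

Combine the congruences pairwise.
From n ≡ 10 (mod 25) write n = 10 + 25t. Substituting into n ≡ 4 (mod 7) gives 25t ≡ 1 (mod 7), and since 4⁻¹ ≡ 2 (mod 7), t ≡ 2. Hence n ≡ 10 + 25·2 = 60 (mod 175).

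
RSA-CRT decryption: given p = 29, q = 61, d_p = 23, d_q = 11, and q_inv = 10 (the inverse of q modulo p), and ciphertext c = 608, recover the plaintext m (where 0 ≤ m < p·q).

m₁ = c^(d_p) mod p: c ≡ 28 (mod 29), and 28^23 mod 29 = 28.
m₂ = c^(d_q) mod q: c ≡ 59 (mod 61), and 59^11 mod 61 = 26.
h = q_inv·(m₁ − m₂) mod p = 10·(28 − 26) mod 29 = 20.
m = m₂ + h·q = 26 + 20·61 = 1246.

1246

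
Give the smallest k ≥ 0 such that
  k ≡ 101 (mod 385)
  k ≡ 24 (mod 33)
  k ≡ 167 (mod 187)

gcd(385, 33) = 11 and 11 | (24 − 101), so the pair is consistent; merging gives k ≡ 486 (mod 1155), where 1155 = lcm(385, 33).
gcd(1155, 187) = 11 and 11 | (167 − 486), so the pair is consistent; merging gives k ≡ 15501 (mod 19635), where 19635 = lcm(1155, 187).
The solution is unique modulo lcm(385, 33, 187) = 19635.

15501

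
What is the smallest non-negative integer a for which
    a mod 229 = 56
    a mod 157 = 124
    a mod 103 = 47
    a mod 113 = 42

From a ≡ 56 (mod 229) write a = 56 + 229t. Substituting into a ≡ 124 (mod 157) gives 229t ≡ 68 (mod 157), and since 72⁻¹ ≡ 24 (mod 157), t ≡ 62. Hence a ≡ 56 + 229·62 = 14254 (mod 35953).
From a ≡ 14254 (mod 35953) write a = 14254 + 35953t. Substituting into a ≡ 47 (mod 103) gives 35953t ≡ 7 (mod 103), and since 6⁻¹ ≡ 86 (mod 103), t ≡ 87. Hence a ≡ 14254 + 35953·87 = 3142165 (mod 3703159).
From a ≡ 3142165 (mod 3703159) write a = 3142165 + 3703159t. Substituting into a ≡ 42 (mod 113) gives 3703159t ≡ 68 (mod 113), and since 36⁻¹ ≡ 22 (mod 113), t ≡ 27. Hence a ≡ 3142165 + 3703159·27 = 103127458 (mod 418456967).

103127458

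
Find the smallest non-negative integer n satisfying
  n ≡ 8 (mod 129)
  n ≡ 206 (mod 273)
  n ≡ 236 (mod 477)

670421

gcd(129, 273) = 3 and 3 | (206 − 8), so the pair is consistent; merging gives n ≡ 1298 (mod 11739), where 11739 = lcm(129, 273).
gcd(11739, 477) = 3 and 3 | (236 − 1298), so the pair is consistent; merging gives n ≡ 670421 (mod 1866501), where 1866501 = lcm(11739, 477).
The solution is unique modulo lcm(129, 273, 477) = 1866501.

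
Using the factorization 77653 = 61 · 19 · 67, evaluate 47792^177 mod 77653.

31731

Mod 61: 47792 ≡ 29; by Fermat, exponent reduces to 177 mod 60 = 57; 29^57 ≡ 11 (mod 61).
Mod 19: 47792 ≡ 7; by Fermat, exponent reduces to 177 mod 18 = 15; 7^15 ≡ 1 (mod 19).
Mod 67: 47792 ≡ 21; by Fermat, exponent reduces to 177 mod 66 = 45; 21^45 ≡ 40 (mod 67).
Combine by CRT: x ≡ 11 (mod 61), x ≡ 1 (mod 19), x ≡ 40 (mod 67) ⇒ x ≡ 31731 (mod 77653).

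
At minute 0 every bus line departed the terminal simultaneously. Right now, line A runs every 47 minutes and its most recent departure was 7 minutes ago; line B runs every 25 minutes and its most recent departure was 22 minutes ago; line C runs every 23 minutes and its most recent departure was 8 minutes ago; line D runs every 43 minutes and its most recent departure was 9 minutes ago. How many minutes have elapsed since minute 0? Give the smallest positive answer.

From t ≡ 7 (mod 47) write t = 7 + 47s. Substituting into t ≡ 22 (mod 25) gives 47s ≡ 15 (mod 25), and since 22⁻¹ ≡ 8 (mod 25), s ≡ 20. Hence t ≡ 7 + 47·20 = 947 (mod 1175).
From t ≡ 947 (mod 1175) write t = 947 + 1175s. Substituting into t ≡ 8 (mod 23) gives 1175s ≡ 4 (mod 23), and since 2⁻¹ ≡ 12 (mod 23), s ≡ 2. Hence t ≡ 947 + 1175·2 = 3297 (mod 27025).
From t ≡ 3297 (mod 27025) write t = 3297 + 27025s. Substituting into t ≡ 9 (mod 43) gives 27025s ≡ 23 (mod 43), and since 21⁻¹ ≡ 41 (mod 43), s ≡ 40. Hence t ≡ 3297 + 27025·40 = 1084297 (mod 1162075).

1084297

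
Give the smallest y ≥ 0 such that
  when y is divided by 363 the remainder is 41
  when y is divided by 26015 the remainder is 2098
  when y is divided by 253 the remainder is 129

gcd(363, 26015) = 121 and 121 | (2098 − 41), so the pair is consistent; merging gives y ≡ 54128 (mod 78045), where 78045 = lcm(363, 26015).
gcd(78045, 253) = 11 and 11 | (129 − 54128), so the pair is consistent; merging gives y ≡ 1615028 (mod 1795035), where 1795035 = lcm(78045, 253).
The solution is unique modulo lcm(363, 26015, 253) = 1795035.

1615028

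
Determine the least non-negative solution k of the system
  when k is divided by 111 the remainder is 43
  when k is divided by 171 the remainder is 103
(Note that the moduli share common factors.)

gcd(111, 171) = 3 and 3 | (103 − 43), so the pair is consistent; merging gives k ≡ 6259 (mod 6327), where 6327 = lcm(111, 171).
The solution is unique modulo lcm(111, 171) = 6327.

6259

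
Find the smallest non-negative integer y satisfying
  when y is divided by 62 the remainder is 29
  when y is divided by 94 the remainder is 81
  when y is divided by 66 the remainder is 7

gcd(62, 94) = 2 and 2 | (81 − 29), so the pair is consistent; merging gives y ≡ 1021 (mod 2914), where 2914 = lcm(62, 94).
gcd(2914, 66) = 2 and 2 | (7 − 1021), so the pair is consistent; merging gives y ≡ 70957 (mod 96162), where 96162 = lcm(2914, 66).
The solution is unique modulo lcm(62, 94, 66) = 96162.

70957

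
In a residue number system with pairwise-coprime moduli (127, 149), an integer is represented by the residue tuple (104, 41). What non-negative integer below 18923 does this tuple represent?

Combine the congruences pairwise.
From x ≡ 104 (mod 127) write x = 104 + 127t. Substituting into x ≡ 41 (mod 149) gives 127t ≡ 86 (mod 149), and since 127⁻¹ ≡ 88 (mod 149), t ≡ 118. Hence x ≡ 104 + 127·118 = 15090 (mod 18923).

15090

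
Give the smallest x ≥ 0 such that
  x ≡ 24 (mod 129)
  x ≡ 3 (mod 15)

Combine the congruences pairwise.
gcd(129, 15) = 3 and 3 | (3 − 24), so the pair is consistent; merging gives x ≡ 153 (mod 645), where 645 = lcm(129, 15).
The solution is unique modulo lcm(129, 15) = 645.

153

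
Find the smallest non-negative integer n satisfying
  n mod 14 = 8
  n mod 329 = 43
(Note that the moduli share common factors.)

372

gcd(14, 329) = 7 and 7 | (43 − 8), so the pair is consistent; merging gives n ≡ 372 (mod 658), where 658 = lcm(14, 329).
The solution is unique modulo lcm(14, 329) = 658.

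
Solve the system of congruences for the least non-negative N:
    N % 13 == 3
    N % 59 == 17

From N ≡ 3 (mod 13) write N = 3 + 13t. Substituting into N ≡ 17 (mod 59) gives 13t ≡ 14 (mod 59), and since 13⁻¹ ≡ 50 (mod 59), t ≡ 51. Hence N ≡ 3 + 13·51 = 666 (mod 767).

666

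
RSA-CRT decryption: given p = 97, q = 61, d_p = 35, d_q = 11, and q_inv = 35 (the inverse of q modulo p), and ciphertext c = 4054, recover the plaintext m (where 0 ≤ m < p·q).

2961

m₁ = c^(d_p) mod p: c ≡ 77 (mod 97), and 77^35 mod 97 = 51.
m₂ = c^(d_q) mod q: c ≡ 28 (mod 61), and 28^11 mod 61 = 33.
h = q_inv·(m₁ − m₂) mod p = 35·(51 − 33) mod 97 = 48.
m = m₂ + h·q = 33 + 48·61 = 2961.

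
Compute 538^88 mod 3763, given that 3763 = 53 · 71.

387

Mod 53: 538 ≡ 8; by Fermat, exponent reduces to 88 mod 52 = 36; 8^36 ≡ 16 (mod 53).
Mod 71: 538 ≡ 41; by Fermat, exponent reduces to 88 mod 70 = 18; 41^18 ≡ 32 (mod 71).
Combine by CRT: x ≡ 16 (mod 53), x ≡ 32 (mod 71) ⇒ x ≡ 387 (mod 3763).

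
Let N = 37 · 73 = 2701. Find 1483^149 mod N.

1612

Mod 37: 1483 ≡ 3; by Fermat, exponent reduces to 149 mod 36 = 5; 3^5 ≡ 21 (mod 37).
Mod 73: 1483 ≡ 23; by Fermat, exponent reduces to 149 mod 72 = 5; 23^5 ≡ 6 (mod 73).
Combine by CRT: x ≡ 21 (mod 37), x ≡ 6 (mod 73) ⇒ x ≡ 1612 (mod 2701).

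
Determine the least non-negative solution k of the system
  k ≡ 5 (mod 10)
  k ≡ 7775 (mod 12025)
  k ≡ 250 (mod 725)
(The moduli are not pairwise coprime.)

gcd(10, 12025) = 5 and 5 | (7775 − 5), so the pair is consistent; merging gives k ≡ 7775 (mod 24050), where 24050 = lcm(10, 12025).
gcd(24050, 725) = 25 and 25 | (250 − 7775), so the pair is consistent; merging gives k ≡ 512825 (mod 697450), where 697450 = lcm(24050, 725).
The solution is unique modulo lcm(10, 12025, 725) = 697450.

512825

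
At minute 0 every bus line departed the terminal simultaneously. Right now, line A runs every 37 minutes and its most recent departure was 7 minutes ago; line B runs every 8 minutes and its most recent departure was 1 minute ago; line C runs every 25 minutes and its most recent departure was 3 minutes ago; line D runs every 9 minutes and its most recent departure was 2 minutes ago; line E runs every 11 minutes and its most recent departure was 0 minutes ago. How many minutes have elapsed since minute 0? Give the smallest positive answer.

The moduli are pairwise coprime; N = 37·8·25·9·11 = 732600.
N/37 = 19800; 19800 ≡ 5 (mod 37); 5·15 ≡ 1, so inverse 15.
N/8 = 91575; 91575 ≡ 7 (mod 8); 7·7 ≡ 1, so inverse 7.
N/25 = 29304; 29304 ≡ 4 (mod 25); 4·19 ≡ 1, so inverse 19.
N/9 = 81400; 81400 ≡ 4 (mod 9); 4·7 ≡ 1, so inverse 7.
N/11 = 66600; 66600 ≡ 6 (mod 11); 6·2 ≡ 1, so inverse 2.
t ≡ 7·19800·15 + 1·91575·7 + 3·29304·19 + 2·81400·7 + 0·66600·2 = 5529953.
5529953 mod 732600 = 401753.

401753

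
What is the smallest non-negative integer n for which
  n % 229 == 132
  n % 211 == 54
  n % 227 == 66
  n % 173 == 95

The moduli are pairwise coprime; M = 229·211·227·173 = 1897535449.
M/229 = 8286181; 8286181 ≡ 45 (mod 229); 45·56 ≡ 1, so inverse 56.
M/211 = 8993059; 8993059 ≡ 28 (mod 211); 28·98 ≡ 1, so inverse 98.
M/227 = 8359187; 8359187 ≡ 139 (mod 227); 139·49 ≡ 1, so inverse 49.
M/173 = 10968413; 10968413 ≡ 40 (mod 173); 40·13 ≡ 1, so inverse 13.
n ≡ 132·8286181·56 + 54·8993059·98 + 66·8359187·49 + 95·10968413·13 = 149422318993.
149422318993 mod 1897535449 = 1414553971.

1414553971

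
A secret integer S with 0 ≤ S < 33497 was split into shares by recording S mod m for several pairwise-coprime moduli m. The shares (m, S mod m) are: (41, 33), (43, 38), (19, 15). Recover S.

25494

Combine the congruences pairwise.
From S ≡ 33 (mod 41) write S = 33 + 41t. Substituting into S ≡ 38 (mod 43) gives 41t ≡ 5 (mod 43), and since 41⁻¹ ≡ 21 (mod 43), t ≡ 19. Hence S ≡ 33 + 41·19 = 812 (mod 1763).
From S ≡ 812 (mod 1763) write S = 812 + 1763t. Substituting into S ≡ 15 (mod 19) gives 1763t ≡ 1 (mod 19), and since 15⁻¹ ≡ 14 (mod 19), t ≡ 14. Hence S ≡ 812 + 1763·14 = 25494 (mod 33497).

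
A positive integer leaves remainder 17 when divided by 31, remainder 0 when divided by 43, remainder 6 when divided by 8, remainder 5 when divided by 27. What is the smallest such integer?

269438

Combine the congruences pairwise.
From x ≡ 17 (mod 31) write x = 17 + 31t. Substituting into x ≡ 0 (mod 43) gives 31t ≡ 26 (mod 43), and since 31⁻¹ ≡ 25 (mod 43), t ≡ 5. Hence x ≡ 17 + 31·5 = 172 (mod 1333).
From x ≡ 172 (mod 1333) write x = 172 + 1333t. Substituting into x ≡ 6 (mod 8) gives 1333t ≡ 2 (mod 8), and since 5⁻¹ ≡ 5 (mod 8), t ≡ 2. Hence x ≡ 172 + 1333·2 = 2838 (mod 10664).
From x ≡ 2838 (mod 10664) write x = 2838 + 10664t. Substituting into x ≡ 5 (mod 27) gives 10664t ≡ 2 (mod 27), and since 26⁻¹ ≡ 26 (mod 27), t ≡ 25. Hence x ≡ 2838 + 10664·25 = 269438 (mod 287928).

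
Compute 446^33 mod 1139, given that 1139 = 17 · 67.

Mod 17: 446 ≡ 4; by Fermat, exponent reduces to 33 mod 16 = 1; 4^1 ≡ 4 (mod 17).
Mod 67: 446 ≡ 44; 44^33 ≡ 66 (mod 67).
Combine by CRT: x ≡ 4 (mod 17), x ≡ 66 (mod 67) ⇒ x ≡ 803 (mod 1139).

803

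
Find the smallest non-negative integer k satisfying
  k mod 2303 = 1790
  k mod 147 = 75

gcd(2303, 147) = 49 and 49 | (75 − 1790), so the pair is consistent; merging gives k ≡ 6396 (mod 6909), where 6909 = lcm(2303, 147).
The solution is unique modulo lcm(2303, 147) = 6909.

6396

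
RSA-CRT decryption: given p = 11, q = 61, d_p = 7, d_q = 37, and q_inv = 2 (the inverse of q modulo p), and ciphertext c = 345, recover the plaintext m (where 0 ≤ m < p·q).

467

m₁ = c^(d_p) mod p: c ≡ 4 (mod 11), and 4^7 mod 11 = 5.
m₂ = c^(d_q) mod q: c ≡ 40 (mod 61), and 40^37 mod 61 = 40.
h = q_inv·(m₁ − m₂) mod p = 2·(5 − 40) mod 11 = 7.
m = m₂ + h·q = 40 + 7·61 = 467.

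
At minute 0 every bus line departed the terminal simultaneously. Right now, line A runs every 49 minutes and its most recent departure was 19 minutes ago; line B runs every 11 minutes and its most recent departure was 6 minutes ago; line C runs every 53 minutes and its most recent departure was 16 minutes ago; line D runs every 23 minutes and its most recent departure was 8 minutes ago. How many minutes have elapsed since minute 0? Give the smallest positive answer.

Combine the congruences pairwise.
From t ≡ 19 (mod 49) write t = 19 + 49s. Substituting into t ≡ 6 (mod 11) gives 49s ≡ 9 (mod 11), and since 5⁻¹ ≡ 9 (mod 11), s ≡ 4. Hence t ≡ 19 + 49·4 = 215 (mod 539).
From t ≡ 215 (mod 539) write t = 215 + 539s. Substituting into t ≡ 16 (mod 53) gives 539s ≡ 13 (mod 53), and since 9⁻¹ ≡ 6 (mod 53), s ≡ 25. Hence t ≡ 215 + 539·25 = 13690 (mod 28567).
From t ≡ 13690 (mod 28567) write t = 13690 + 28567s. Substituting into t ≡ 8 (mod 23) gives 28567s ≡ 3 (mod 23), and since 1⁻¹ ≡ 1 (mod 23), s ≡ 3. Hence t ≡ 13690 + 28567·3 = 99391 (mod 657041).

99391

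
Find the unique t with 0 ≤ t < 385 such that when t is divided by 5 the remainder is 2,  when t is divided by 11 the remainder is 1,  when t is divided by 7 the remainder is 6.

The moduli are pairwise coprime; N = 5·11·7 = 385.
N/5 = 77; 77 ≡ 2 (mod 5); 2·3 ≡ 1, so inverse 3.
N/11 = 35; 35 ≡ 2 (mod 11); 2·6 ≡ 1, so inverse 6.
N/7 = 55; 55 ≡ 6 (mod 7); 6·6 ≡ 1, so inverse 6.
t ≡ 2·77·3 + 1·35·6 + 6·55·6 = 2652.
2652 mod 385 = 342.

342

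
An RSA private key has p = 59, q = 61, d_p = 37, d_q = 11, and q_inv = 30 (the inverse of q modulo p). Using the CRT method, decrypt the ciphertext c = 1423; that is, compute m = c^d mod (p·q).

m₁ = c^(d_p) mod p: c ≡ 7 (mod 59), and 7^37 mod 59 = 29.
m₂ = c^(d_q) mod q: c ≡ 20 (mod 61), and 20^11 mod 61 = 20.
h = q_inv·(m₁ − m₂) mod p = 30·(29 − 20) mod 59 = 34.
m = m₂ + h·q = 20 + 34·61 = 2094.

2094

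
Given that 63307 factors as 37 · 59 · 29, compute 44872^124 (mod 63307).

Mod 37: 44872 ≡ 28; by Fermat, exponent reduces to 124 mod 36 = 16; 28^16 ≡ 16 (mod 37).
Mod 59: 44872 ≡ 32; by Fermat, exponent reduces to 124 mod 58 = 8; 32^8 ≡ 17 (mod 59).
Mod 29: 44872 ≡ 9; by Fermat, exponent reduces to 124 mod 28 = 12; 9^12 ≡ 24 (mod 29).
Combine by CRT: x ≡ 16 (mod 37), x ≡ 17 (mod 59), x ≡ 24 (mod 29) ⇒ x ≡ 48338 (mod 63307).

48338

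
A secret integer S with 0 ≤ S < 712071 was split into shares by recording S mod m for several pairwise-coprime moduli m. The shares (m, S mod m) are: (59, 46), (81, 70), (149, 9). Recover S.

The moduli are pairwise coprime; N = 59·81·149 = 712071.
N/59 = 12069; 12069 ≡ 33 (mod 59); 33·34 ≡ 1, so inverse 34.
N/81 = 8791; 8791 ≡ 43 (mod 81); 43·49 ≡ 1, so inverse 49.
N/149 = 4779; 4779 ≡ 11 (mod 149); 11·122 ≡ 1, so inverse 122.
S ≡ 46·12069·34 + 70·8791·49 + 9·4779·122 = 54276388.
54276388 mod 712071 = 158992.

158992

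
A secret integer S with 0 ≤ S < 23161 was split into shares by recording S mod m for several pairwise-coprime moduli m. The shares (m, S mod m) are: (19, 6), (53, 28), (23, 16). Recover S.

5858

Combine the congruences pairwise.
From S ≡ 6 (mod 19) write S = 6 + 19t. Substituting into S ≡ 28 (mod 53) gives 19t ≡ 22 (mod 53), and since 19⁻¹ ≡ 14 (mod 53), t ≡ 43. Hence S ≡ 6 + 19·43 = 823 (mod 1007).
From S ≡ 823 (mod 1007) write S = 823 + 1007t. Substituting into S ≡ 16 (mod 23) gives 1007t ≡ 21 (mod 23), and since 18⁻¹ ≡ 9 (mod 23), t ≡ 5. Hence S ≡ 823 + 1007·5 = 5858 (mod 23161).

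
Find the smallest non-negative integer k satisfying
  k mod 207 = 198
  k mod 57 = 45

Combine the congruences pairwise.
gcd(207, 57) = 3 and 3 | (45 − 198), so the pair is consistent; merging gives k ≡ 2268 (mod 3933), where 3933 = lcm(207, 57).
The solution is unique modulo lcm(207, 57) = 3933.

2268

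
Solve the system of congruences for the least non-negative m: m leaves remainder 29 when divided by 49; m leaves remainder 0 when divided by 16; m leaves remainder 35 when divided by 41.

The moduli are pairwise coprime; N = 49·16·41 = 32144.
N/49 = 656; 656 ≡ 19 (mod 49); 19·31 ≡ 1, so inverse 31.
N/16 = 2009; 2009 ≡ 9 (mod 16); 9·9 ≡ 1, so inverse 9.
N/41 = 784; 784 ≡ 5 (mod 41); 5·33 ≡ 1, so inverse 33.
m ≡ 29·656·31 + 0·2009·9 + 35·784·33 = 1495264.
1495264 mod 32144 = 16640.

16640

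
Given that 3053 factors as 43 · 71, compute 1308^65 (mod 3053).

Mod 43: 1308 ≡ 18; by Fermat, exponent reduces to 65 mod 42 = 23; 18^23 ≡ 20 (mod 43).
Mod 71: 1308 ≡ 30; 30^65 ≡ 48 (mod 71).
Combine by CRT: x ≡ 20 (mod 43), x ≡ 48 (mod 71) ⇒ x ≡ 3030 (mod 3053).

3030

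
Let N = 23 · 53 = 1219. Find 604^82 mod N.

Mod 23: 604 ≡ 6; by Fermat, exponent reduces to 82 mod 22 = 16; 6^16 ≡ 2 (mod 23).
Mod 53: 604 ≡ 21; by Fermat, exponent reduces to 82 mod 52 = 30; 21^30 ≡ 29 (mod 53).
Combine by CRT: x ≡ 2 (mod 23), x ≡ 29 (mod 53) ⇒ x ≡ 347 (mod 1219).

347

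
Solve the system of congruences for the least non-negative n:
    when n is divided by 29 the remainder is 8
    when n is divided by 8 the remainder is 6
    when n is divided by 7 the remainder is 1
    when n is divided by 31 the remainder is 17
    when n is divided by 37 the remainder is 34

1536718

The moduli are pairwise coprime; M = 29·8·7·31·37 = 1862728.
M/29 = 64232; 64232 ≡ 26 (mod 29); 26·19 ≡ 1, so inverse 19.
M/8 = 232841; 232841 ≡ 1 (mod 8), inverse 1.
M/7 = 266104; 266104 ≡ 6 (mod 7); 6·6 ≡ 1, so inverse 6.
M/31 = 60088; 60088 ≡ 10 (mod 31); 10·28 ≡ 1, so inverse 28.
M/37 = 50344; 50344 ≡ 24 (mod 37); 24·17 ≡ 1, so inverse 17.
n ≡ 8·64232·19 + 6·232841·1 + 1·266104·6 + 17·60088·28 + 34·50344·17 = 70457654.
70457654 mod 1862728 = 1536718.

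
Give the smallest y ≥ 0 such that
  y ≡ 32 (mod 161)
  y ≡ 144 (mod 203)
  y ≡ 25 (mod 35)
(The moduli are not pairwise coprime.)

Combine the congruences pairwise.
gcd(161, 203) = 7 and 7 | (144 − 32), so the pair is consistent; merging gives y ≡ 1159 (mod 4669), where 4669 = lcm(161, 203).
gcd(4669, 35) = 7 and 7 | (25 − 1159), so the pair is consistent; merging gives y ≡ 19835 (mod 23345), where 23345 = lcm(4669, 35).
The solution is unique modulo lcm(161, 203, 35) = 23345.

19835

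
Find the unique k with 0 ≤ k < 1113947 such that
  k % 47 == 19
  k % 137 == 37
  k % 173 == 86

The moduli are pairwise coprime; N = 47·137·173 = 1113947.
N/47 = 23701; 23701 ≡ 13 (mod 47); 13·29 ≡ 1, so inverse 29.
N/137 = 8131; 8131 ≡ 48 (mod 137); 48·20 ≡ 1, so inverse 20.
N/173 = 6439; 6439 ≡ 38 (mod 173); 38·41 ≡ 1, so inverse 41.
k ≡ 19·23701·29 + 37·8131·20 + 86·6439·41 = 41780105.
41780105 mod 1113947 = 564066.

564066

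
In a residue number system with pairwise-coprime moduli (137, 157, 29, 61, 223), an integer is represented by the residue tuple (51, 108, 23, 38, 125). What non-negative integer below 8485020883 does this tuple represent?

The moduli are pairwise coprime; N = 137·157·29·61·223 = 8485020883.
N/137 = 61934459; 61934459 ≡ 47 (mod 137); 47·35 ≡ 1, so inverse 35.
N/157 = 54044719; 54044719 ≡ 138 (mod 157); 138·33 ≡ 1, so inverse 33.
N/29 = 292586927; 292586927 ≡ 11 (mod 29); 11·8 ≡ 1, so inverse 8.
N/61 = 139098703; 139098703 ≡ 37 (mod 61); 37·33 ≡ 1, so inverse 33.
N/223 = 38049421; 38049421 ≡ 46 (mod 223); 46·160 ≡ 1, so inverse 160.
x ≡ 51·61934459·35 + 108·54044719·33 + 23·292586927·8 + 38·139098703·33 + 125·38049421·160 = 1292422575961.
1292422575961 mod 8485020883 = 2699401745.

2699401745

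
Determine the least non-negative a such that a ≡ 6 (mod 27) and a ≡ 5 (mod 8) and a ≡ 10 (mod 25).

The moduli are pairwise coprime; N = 27·8·25 = 5400.
N/27 = 200; 200 ≡ 11 (mod 27); 11·5 ≡ 1, so inverse 5.
N/8 = 675; 675 ≡ 3 (mod 8); 3·3 ≡ 1, so inverse 3.
N/25 = 216; 216 ≡ 16 (mod 25); 16·11 ≡ 1, so inverse 11.
a ≡ 6·200·5 + 5·675·3 + 10·216·11 = 39885.
39885 mod 5400 = 2085.

2085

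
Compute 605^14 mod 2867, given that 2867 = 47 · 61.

Mod 47: 605 ≡ 41; 41^14 ≡ 16 (mod 47).
Mod 61: 605 ≡ 56; 56^14 ≡ 12 (mod 61).
Combine by CRT: x ≡ 16 (mod 47), x ≡ 12 (mod 61) ⇒ x ≡ 439 (mod 2867).

439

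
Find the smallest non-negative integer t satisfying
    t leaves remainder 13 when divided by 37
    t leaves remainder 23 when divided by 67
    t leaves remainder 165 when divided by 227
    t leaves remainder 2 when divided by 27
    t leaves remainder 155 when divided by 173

244380647

From t ≡ 13 (mod 37) write t = 13 + 37s. Substituting into t ≡ 23 (mod 67) gives 37s ≡ 10 (mod 67), and since 37⁻¹ ≡ 29 (mod 67), s ≡ 22. Hence t ≡ 13 + 37·22 = 827 (mod 2479).
From t ≡ 827 (mod 2479) write t = 827 + 2479s. Substituting into t ≡ 165 (mod 227) gives 2479s ≡ 19 (mod 227), and since 209⁻¹ ≡ 63 (mod 227), s ≡ 62. Hence t ≡ 827 + 2479·62 = 154525 (mod 562733).
From t ≡ 154525 (mod 562733) write t = 154525 + 562733s. Substituting into t ≡ 2 (mod 27) gives 562733s ≡ 25 (mod 27), and since 26⁻¹ ≡ 26 (mod 27), s ≡ 2. Hence t ≡ 154525 + 562733·2 = 1279991 (mod 15193791).
From t ≡ 1279991 (mod 15193791) write t = 1279991 + 15193791s. Substituting into t ≡ 155 (mod 173) gives 15193791s ≡ 18 (mod 173), and since 66⁻¹ ≡ 97 (mod 173), s ≡ 16. Hence t ≡ 1279991 + 15193791·16 = 244380647 (mod 2628525843).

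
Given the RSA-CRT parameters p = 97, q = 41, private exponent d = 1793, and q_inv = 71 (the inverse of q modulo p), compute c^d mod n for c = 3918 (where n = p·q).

3967

d_p = d mod (p−1) = 1793 mod 96 = 65; d_q = d mod (q−1) = 33.
m₁ = c^(d_p) mod p: c ≡ 38 (mod 97), and 38^65 mod 97 = 87.
m₂ = c^(d_q) mod q: c ≡ 23 (mod 41), and 23^33 mod 41 = 31.
h = q_inv·(m₁ − m₂) mod p = 71·(87 − 31) mod 97 = 96.
m = m₂ + h·q = 31 + 96·41 = 3967.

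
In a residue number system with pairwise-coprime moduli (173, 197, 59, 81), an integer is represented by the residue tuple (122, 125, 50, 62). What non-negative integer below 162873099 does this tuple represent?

From x ≡ 122 (mod 173) write x = 122 + 173t. Substituting into x ≡ 125 (mod 197) gives 173t ≡ 3 (mod 197), and since 173⁻¹ ≡ 41 (mod 197), t ≡ 123. Hence x ≡ 122 + 173·123 = 21401 (mod 34081).
From x ≡ 21401 (mod 34081) write x = 21401 + 34081t. Substituting into x ≡ 50 (mod 59) gives 34081t ≡ 7 (mod 59), and since 38⁻¹ ≡ 14 (mod 59), t ≡ 39. Hence x ≡ 21401 + 34081·39 = 1350560 (mod 2010779).
From x ≡ 1350560 (mod 2010779) write x = 1350560 + 2010779t. Substituting into x ≡ 62 (mod 81) gives 2010779t ≡ 15 (mod 81), and since 35⁻¹ ≡ 44 (mod 81), t ≡ 12. Hence x ≡ 1350560 + 2010779·12 = 25479908 (mod 162873099).

25479908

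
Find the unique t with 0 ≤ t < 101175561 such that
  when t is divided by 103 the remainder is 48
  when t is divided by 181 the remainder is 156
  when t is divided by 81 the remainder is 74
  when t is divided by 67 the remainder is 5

The moduli are pairwise coprime; N = 103·181·81·67 = 101175561.
N/103 = 982287; 982287 ≡ 79 (mod 103); 79·30 ≡ 1, so inverse 30.
N/181 = 558981; 558981 ≡ 53 (mod 181); 53·41 ≡ 1, so inverse 41.
N/81 = 1249081; 1249081 ≡ 61 (mod 81); 61·4 ≡ 1, so inverse 4.
N/67 = 1510083; 1510083 ≡ 37 (mod 67); 37·29 ≡ 1, so inverse 29.
t ≡ 48·982287·30 + 156·558981·41 + 74·1249081·4 + 5·1510083·29 = 5578425767.
5578425767 mod 101175561 = 13769912.

13769912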